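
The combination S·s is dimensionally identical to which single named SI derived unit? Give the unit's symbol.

S = kg⁻¹·m⁻²·s³·A².
Combining: S·s = (kg⁻¹·m⁻²·s³·A²) · s = kg⁻¹·m⁻²·s⁴·A².
kg⁻¹·m⁻²·s⁴·A² is the base-SI form of the farad.

F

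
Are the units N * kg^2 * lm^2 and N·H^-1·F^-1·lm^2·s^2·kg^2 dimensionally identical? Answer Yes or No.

Left side:
  N = kg·m/s² = kg·m·s⁻² (force = mass × acceleration).
  lm = cd·sr = cd (luminous flux; sr is dimensionless).
  So lm² = cd².
  Combining: N·kg²·lm² = (kg·m·s⁻²) · kg² · cd² = kg³·m·s⁻²·cd².
Right side:
  N = kg·m/s² = kg·m·s⁻² (force = mass × acceleration).
  H = Wb/A (inductance = flux per current),
      = kg·m²·s⁻²·A⁻².
  So H⁻¹ = kg⁻¹·m⁻²·s²·A².
  F = C/V (capacitance = charge per voltage),
      = A·s/(kg·m²·s⁻³·A⁻¹) (substituting C and V),
      = kg⁻¹·m⁻²·s⁴·A².
  So F⁻¹ = kg·m²·s⁻⁴·A⁻².
  lm = cd·sr = cd (luminous flux; sr is dimensionless).
  So lm² = cd².
  Combining: N·H⁻¹·F⁻¹·lm²·s²·kg² = (kg·m·s⁻²) · (kg⁻¹·m⁻²·s²·A²) · (kg·m²·s⁻⁴·A⁻²) · cd² · s² · kg² = kg³·m·s⁻²·cd².
Both reduce to kg³·m·s⁻²·cd².

Yes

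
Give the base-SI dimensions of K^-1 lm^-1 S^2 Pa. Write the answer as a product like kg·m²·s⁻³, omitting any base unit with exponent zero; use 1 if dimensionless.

kg⁻¹·m⁻⁵·s⁴·A⁴·K⁻¹·cd⁻¹

lm = cd.
So lm⁻¹ = cd⁻¹.
S = kg⁻¹·m⁻²·s³·A².
So S² = kg⁻²·m⁻⁴·s⁶·A⁴.
Pa = kg·m⁻¹·s⁻².
Combining: K⁻¹·lm⁻¹·S²·Pa = K⁻¹ · cd⁻¹ · (kg⁻²·m⁻⁴·s⁶·A⁴) · (kg·m⁻¹·s⁻²) = kg⁻¹·m⁻⁵·s⁴·A⁴·K⁻¹·cd⁻¹.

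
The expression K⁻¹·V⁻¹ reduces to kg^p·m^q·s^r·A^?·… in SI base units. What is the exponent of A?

V = W/A (potential = power per current),
    = kg·m²·s⁻³·A⁻¹.
So V⁻¹ = kg⁻¹·m⁻²·s³·A.
Combining: K⁻¹·V⁻¹ = K⁻¹ · (kg⁻¹·m⁻²·s³·A) = kg⁻¹·m⁻²·s³·A·K⁻¹.
The exponent of A is 1.

1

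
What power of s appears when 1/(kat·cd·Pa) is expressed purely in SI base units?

3

kat = mol/s = s⁻¹·mol (catalytic activity).
So kat⁻¹ = s·mol⁻¹.
Pa = N/m² (pressure = force per area),
    = kg·m⁻¹·s⁻².
So Pa⁻¹ = kg⁻¹·m·s².
Combining: kat⁻¹·cd⁻¹·Pa⁻¹ = (s·mol⁻¹) · cd⁻¹ · (kg⁻¹·m·s²) = kg⁻¹·m·s³·mol⁻¹·cd⁻¹.
The exponent of s is 3.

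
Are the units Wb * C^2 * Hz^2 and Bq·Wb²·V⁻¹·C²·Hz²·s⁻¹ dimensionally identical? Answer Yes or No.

No

Left side:
  Wb = kg·m²·s⁻²·A⁻¹.
  C = s·A.
  So C² = s²·A².
  Hz = s⁻¹.
  So Hz² = s⁻².
  Combining: Wb·C²·Hz² = (kg·m²·s⁻²·A⁻¹) · (s²·A²) · s⁻² = kg·m²·s⁻²·A.
Right side:
  Bq = 1/s = s⁻¹ (activity is decays per second).
  Wb = V·s (flux: a volt is a weber per second),
      = kg·m²·s⁻²·A⁻¹.
  So Wb² = kg²·m⁴·s⁻⁴·A⁻².
  V = W/A (potential = power per current),
      = kg·m²·s⁻³·A⁻¹.
  So V⁻¹ = kg⁻¹·m⁻²·s³·A.
  C = A·s = s·A (charge = current × time).
  So C² = s²·A².
  Hz = 1/s = s⁻¹ (frequency is cycles per second).
  So Hz² = s⁻².
  Combining: Bq·Wb²·V⁻¹·C²·Hz²·s⁻¹ = s⁻¹ · (kg²·m⁴·s⁻⁴·A⁻²) · (kg⁻¹·m⁻²·s³·A) · (s²·A²) · s⁻² · s⁻¹ = kg·m²·s⁻³·A.
Left is kg·m²·s⁻²·A; right is kg·m²·s⁻³·A — different.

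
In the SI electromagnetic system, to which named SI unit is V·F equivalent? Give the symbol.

V = W/A (potential = power per current),
    = kg·m²·s⁻³·A⁻¹.
F = C/V (capacitance = charge per voltage),
    = A·s/(kg·m²·s⁻³·A⁻¹) (substituting C and V),
    = kg⁻¹·m⁻²·s⁴·A².
Combining: V·F = (kg·m²·s⁻³·A⁻¹) · (kg⁻¹·m⁻²·s⁴·A²) = s·A.
s·A is the base-SI form of the coulomb.

C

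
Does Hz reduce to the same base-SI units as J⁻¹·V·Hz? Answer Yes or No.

No

Left side:
  Hz = s⁻¹.
Right side:
  J = N·m (work = force × distance),
      = kg·m²·s⁻².
  So J⁻¹ = kg⁻¹·m⁻²·s².
  V = W/A (potential = power per current),
      = kg·m²·s⁻³·A⁻¹.
  Hz = 1/s = s⁻¹ (frequency is cycles per second).
  Combining: J⁻¹·V·Hz = (kg⁻¹·m⁻²·s²) · (kg·m²·s⁻³·A⁻¹) · s⁻¹ = s⁻²·A⁻¹.
Left is s⁻¹; right is s⁻²·A⁻¹ — different.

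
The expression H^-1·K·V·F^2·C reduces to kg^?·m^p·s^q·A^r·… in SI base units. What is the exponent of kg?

-2

H = Wb/A (inductance = flux per current),
    = kg·m²·s⁻²·A⁻².
So H⁻¹ = kg⁻¹·m⁻²·s²·A².
V = W/A (potential = power per current),
    = kg·m²·s⁻³·A⁻¹.
F = C/V (capacitance = charge per voltage),
    = A·s/(kg·m²·s⁻³·A⁻¹) (substituting C and V),
    = kg⁻¹·m⁻²·s⁴·A².
So F² = kg⁻²·m⁻⁴·s⁸·A⁴.
C = A·s = s·A (charge = current × time).
Combining: H⁻¹·K·V·F²·C = (kg⁻¹·m⁻²·s²·A²) · K · (kg·m²·s⁻³·A⁻¹) · (kg⁻²·m⁻⁴·s⁸·A⁴) · (s·A) = kg⁻²·m⁻⁴·s⁸·A⁶·K.
The exponent of kg is -2.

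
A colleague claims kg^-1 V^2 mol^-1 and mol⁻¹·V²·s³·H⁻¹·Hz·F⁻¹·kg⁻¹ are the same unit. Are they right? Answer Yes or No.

Left side:
  V = W/A (potential = power per current),
      = kg·m²·s⁻³·A⁻¹.
  So V² = kg²·m⁴·s⁻⁶·A⁻².
  Combining: kg⁻¹·V²·mol⁻¹ = kg⁻¹ · (kg²·m⁴·s⁻⁶·A⁻²) · mol⁻¹ = kg·m⁴·s⁻⁶·A⁻²·mol⁻¹.
Right side:
  V = kg·m²·s⁻³·A⁻¹.
  So V² = kg²·m⁴·s⁻⁶·A⁻².
  H = kg·m²·s⁻²·A⁻².
  So H⁻¹ = kg⁻¹·m⁻²·s²·A².
  Hz = s⁻¹.
  F = kg⁻¹·m⁻²·s⁴·A².
  So F⁻¹ = kg·m²·s⁻⁴·A⁻².
  Combining: mol⁻¹·V²·s³·H⁻¹·Hz·F⁻¹·kg⁻¹ = mol⁻¹ · (kg²·m⁴·s⁻⁶·A⁻²) · s³ · (kg⁻¹·m⁻²·s²·A²) · s⁻¹ · (kg·m²·s⁻⁴·A⁻²) · kg⁻¹ = kg·m⁴·s⁻⁶·A⁻²·mol⁻¹.
Both reduce to kg·m⁴·s⁻⁶·A⁻²·mol⁻¹.

Yes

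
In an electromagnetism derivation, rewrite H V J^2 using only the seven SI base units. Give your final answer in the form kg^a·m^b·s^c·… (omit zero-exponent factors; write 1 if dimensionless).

kg⁴·m⁸·s⁻⁹·A⁻³

H = Wb/A (inductance = flux per current),
    = kg·m²·s⁻²·A⁻².
V = W/A (potential = power per current),
    = kg·m²·s⁻³·A⁻¹.
J = N·m (work = force × distance),
    = kg·m²·s⁻².
So J² = kg²·m⁴·s⁻⁴.
Combining: H·V·J² = (kg·m²·s⁻²·A⁻²) · (kg·m²·s⁻³·A⁻¹) · (kg²·m⁴·s⁻⁴) = kg⁴·m⁸·s⁻⁹·A⁻³.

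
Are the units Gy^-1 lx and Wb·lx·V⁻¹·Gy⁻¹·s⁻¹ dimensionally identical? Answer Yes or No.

Yes

Left side:
  Gy = J/kg (absorbed dose = energy per mass),
      = m²·s⁻².
  So Gy⁻¹ = m⁻²·s².
  lx = lm/m² (illuminance = luminous flux per area),
      = m⁻²·cd.
  Combining: Gy⁻¹·lx = (m⁻²·s²) · (m⁻²·cd) = m⁻⁴·s²·cd.
Right side:
  Wb = V·s (flux: a volt is a weber per second),
      = kg·m²·s⁻²·A⁻¹.
  lx = lm/m² (illuminance = luminous flux per area),
      = m⁻²·cd.
  V = W/A (potential = power per current),
      = kg·m²·s⁻³·A⁻¹.
  So V⁻¹ = kg⁻¹·m⁻²·s³·A.
  Gy = J/kg (absorbed dose = energy per mass),
      = m²·s⁻².
  So Gy⁻¹ = m⁻²·s².
  Combining: Wb·lx·V⁻¹·Gy⁻¹·s⁻¹ = (kg·m²·s⁻²·A⁻¹) · (m⁻²·cd) · (kg⁻¹·m⁻²·s³·A) · (m⁻²·s²) · s⁻¹ = m⁻⁴·s²·cd.
Both reduce to m⁻⁴·s²·cd.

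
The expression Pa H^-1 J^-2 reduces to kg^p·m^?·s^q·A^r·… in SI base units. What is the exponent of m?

Pa = N/m² (pressure = force per area),
    = kg·m⁻¹·s⁻².
H = Wb/A (inductance = flux per current),
    = kg·m²·s⁻²·A⁻².
So H⁻¹ = kg⁻¹·m⁻²·s²·A².
J = N·m (work = force × distance),
    = kg·m²·s⁻².
So J⁻² = kg⁻²·m⁻⁴·s⁴.
Combining: Pa·H⁻¹·J⁻² = (kg·m⁻¹·s⁻²) · (kg⁻¹·m⁻²·s²·A²) · (kg⁻²·m⁻⁴·s⁴) = kg⁻²·m⁻⁷·s⁴·A².
The exponent of m is -7.

-7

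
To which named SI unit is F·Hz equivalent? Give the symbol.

S

F = C/V (capacitance = charge per voltage),
    = A·s/(kg·m²·s⁻³·A⁻¹) (substituting C and V),
    = kg⁻¹·m⁻²·s⁴·A².
Hz = 1/s = s⁻¹ (frequency is cycles per second).
Combining: F·Hz = (kg⁻¹·m⁻²·s⁴·A²) · s⁻¹ = kg⁻¹·m⁻²·s³·A².
kg⁻¹·m⁻²·s³·A² is the base-SI form of the siemens.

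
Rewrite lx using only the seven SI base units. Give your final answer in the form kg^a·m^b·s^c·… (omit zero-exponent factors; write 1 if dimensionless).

m⁻²·cd

lx = m⁻²·cd.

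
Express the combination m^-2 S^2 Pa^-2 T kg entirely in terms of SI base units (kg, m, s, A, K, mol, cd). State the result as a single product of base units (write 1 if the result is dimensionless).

kg⁻²·m⁻⁴·s⁸·A³

S = kg⁻¹·m⁻²·s³·A².
So S² = kg⁻²·m⁻⁴·s⁶·A⁴.
Pa = kg·m⁻¹·s⁻².
So Pa⁻² = kg⁻²·m²·s⁴.
T = kg·s⁻²·A⁻¹.
Combining: m⁻²·S²·Pa⁻²·T·kg = m⁻² · (kg⁻²·m⁻⁴·s⁶·A⁴) · (kg⁻²·m²·s⁴) · (kg·s⁻²·A⁻¹) · kg = kg⁻²·m⁻⁴·s⁸·A³.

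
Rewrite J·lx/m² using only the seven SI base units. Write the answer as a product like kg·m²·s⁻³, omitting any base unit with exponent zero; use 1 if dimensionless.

kg·m⁻²·s⁻²·cd

J = kg·m²·s⁻².
lx = m⁻²·cd.
Combining: J·m⁻²·lx = (kg·m²·s⁻²) · m⁻² · (m⁻²·cd) = kg·m⁻²·s⁻²·cd.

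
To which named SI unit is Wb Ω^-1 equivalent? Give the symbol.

C

Wb = kg·m²·s⁻²·A⁻¹.
Ω = kg·m²·s⁻³·A⁻².
So Ω⁻¹ = kg⁻¹·m⁻²·s³·A².
Combining: Wb·Ω⁻¹ = (kg·m²·s⁻²·A⁻¹) · (kg⁻¹·m⁻²·s³·A²) = s·A.
s·A is the base-SI form of the coulomb.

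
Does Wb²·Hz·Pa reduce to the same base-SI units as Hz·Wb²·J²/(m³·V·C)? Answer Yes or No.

Left side:
  Wb = V·s (flux: a volt is a weber per second),
      = kg·m²·s⁻²·A⁻¹.
  So Wb² = kg²·m⁴·s⁻⁴·A⁻².
  Hz = 1/s = s⁻¹ (frequency is cycles per second).
  Pa = N/m² (pressure = force per area),
      = kg·m⁻¹·s⁻².
  Combining: Wb²·Hz·Pa = (kg²·m⁴·s⁻⁴·A⁻²) · s⁻¹ · (kg·m⁻¹·s⁻²) = kg³·m³·s⁻⁷·A⁻².
Right side:
  V = kg·m²·s⁻³·A⁻¹.
  So V⁻¹ = kg⁻¹·m⁻²·s³·A.
  C = s·A.
  So C⁻¹ = s⁻¹·A⁻¹.
  Hz = s⁻¹.
  Wb = kg·m²·s⁻²·A⁻¹.
  So Wb² = kg²·m⁴·s⁻⁴·A⁻².
  J = kg·m²·s⁻².
  So J² = kg²·m⁴·s⁻⁴.
  Combining: m⁻³·V⁻¹·C⁻¹·Hz·Wb²·J² = m⁻³ · (kg⁻¹·m⁻²·s³·A) · (s⁻¹·A⁻¹) · s⁻¹ · (kg²·m⁴·s⁻⁴·A⁻²) · (kg²·m⁴·s⁻⁴) = kg³·m³·s⁻⁷·A⁻².
Both reduce to kg³·m³·s⁻⁷·A⁻².

Yes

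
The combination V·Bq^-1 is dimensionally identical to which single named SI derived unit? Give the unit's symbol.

V = kg·m²·s⁻³·A⁻¹.
Bq = s⁻¹.
So Bq⁻¹ = s.
Combining: V·Bq⁻¹ = (kg·m²·s⁻³·A⁻¹) · s = kg·m²·s⁻²·A⁻¹.
kg·m²·s⁻²·A⁻¹ is the base-SI form of the weber.

Wb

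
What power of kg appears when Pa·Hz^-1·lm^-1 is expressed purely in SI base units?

1

Pa = N/m² (pressure = force per area),
    = kg·m⁻¹·s⁻².
Hz = 1/s = s⁻¹ (frequency is cycles per second).
So Hz⁻¹ = s.
lm = cd·sr = cd (luminous flux; sr is dimensionless).
So lm⁻¹ = cd⁻¹.
Combining: Pa·Hz⁻¹·lm⁻¹ = (kg·m⁻¹·s⁻²) · s · cd⁻¹ = kg·m⁻¹·s⁻¹·cd⁻¹.
The exponent of kg is 1.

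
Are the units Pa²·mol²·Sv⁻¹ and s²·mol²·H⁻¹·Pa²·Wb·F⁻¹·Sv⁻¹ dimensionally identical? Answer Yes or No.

Left side:
  Pa = N/m² (pressure = force per area),
      = kg·m⁻¹·s⁻².
  So Pa² = kg²·m⁻²·s⁻⁴.
  Sv = J/kg (equivalent dose = energy per mass),
      = m²·s⁻².
  So Sv⁻¹ = m⁻²·s².
  Combining: Pa²·mol²·Sv⁻¹ = (kg²·m⁻²·s⁻⁴) · mol² · (m⁻²·s²) = kg²·m⁻⁴·s⁻²·mol².
Right side:
  H = Wb/A (inductance = flux per current),
      = kg·m²·s⁻²·A⁻².
  So H⁻¹ = kg⁻¹·m⁻²·s²·A².
  Pa = N/m² (pressure = force per area),
      = kg·m⁻¹·s⁻².
  So Pa² = kg²·m⁻²·s⁻⁴.
  Wb = V·s (flux: a volt is a weber per second),
      = kg·m²·s⁻²·A⁻¹.
  F = C/V (capacitance = charge per voltage),
      = A·s/(kg·m²·s⁻³·A⁻¹) (substituting C and V),
      = kg⁻¹·m⁻²·s⁴·A².
  So F⁻¹ = kg·m²·s⁻⁴·A⁻².
  Sv = J/kg (equivalent dose = energy per mass),
      = m²·s⁻².
  So Sv⁻¹ = m⁻²·s².
  Combining: s²·mol²·H⁻¹·Pa²·Wb·F⁻¹·Sv⁻¹ = s² · mol² · (kg⁻¹·m⁻²·s²·A²) · (kg²·m⁻²·s⁻⁴) · (kg·m²·s⁻²·A⁻¹) · (kg·m²·s⁻⁴·A⁻²) · (m⁻²·s²) = kg³·m⁻²·s⁻⁴·A⁻¹·mol².
Left is kg²·m⁻⁴·s⁻²·mol²; right is kg³·m⁻²·s⁻⁴·A⁻¹·mol² — different.

No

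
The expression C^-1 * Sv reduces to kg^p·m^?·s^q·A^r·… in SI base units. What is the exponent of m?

2

C = A·s = s·A (charge = current × time).
So C⁻¹ = s⁻¹·A⁻¹.
Sv = J/kg (equivalent dose = energy per mass),
    = m²·s⁻².
Combining: C⁻¹·Sv = (s⁻¹·A⁻¹) · (m²·s⁻²) = m²·s⁻³·A⁻¹.
The exponent of m is 2.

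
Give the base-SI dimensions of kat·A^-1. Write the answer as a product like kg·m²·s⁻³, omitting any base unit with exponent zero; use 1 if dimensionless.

s⁻¹·A⁻¹·mol

kat = mol/s = s⁻¹·mol (catalytic activity).
Combining: kat·A⁻¹ = (s⁻¹·mol) · A⁻¹ = s⁻¹·A⁻¹·mol.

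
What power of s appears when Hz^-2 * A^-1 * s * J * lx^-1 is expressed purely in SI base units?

Hz = 1/s = s⁻¹ (frequency is cycles per second).
So Hz⁻² = s².
J = N·m (work = force × distance),
    = kg·m²·s⁻².
lx = lm/m² (illuminance = luminous flux per area),
    = m⁻²·cd.
So lx⁻¹ = m²·cd⁻¹.
Combining: Hz⁻²·A⁻¹·s·J·lx⁻¹ = s² · A⁻¹ · s · (kg·m²·s⁻²) · (m²·cd⁻¹) = kg·m⁴·s·A⁻¹·cd⁻¹.
The exponent of s is 1.

1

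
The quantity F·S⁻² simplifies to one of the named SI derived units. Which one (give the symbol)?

F = C/V (capacitance = charge per voltage),
    = A·s/(kg·m²·s⁻³·A⁻¹) (substituting C and V),
    = kg⁻¹·m⁻²·s⁴·A².
S = 1/Ω (conductance is reciprocal resistance),
    = kg⁻¹·m⁻²·s³·A².
So S⁻² = kg²·m⁴·s⁻⁶·A⁻⁴.
Combining: F·S⁻² = (kg⁻¹·m⁻²·s⁴·A²) · (kg²·m⁴·s⁻⁶·A⁻⁴) = kg·m²·s⁻²·A⁻².
kg·m²·s⁻²·A⁻² is the base-SI form of the henry.

H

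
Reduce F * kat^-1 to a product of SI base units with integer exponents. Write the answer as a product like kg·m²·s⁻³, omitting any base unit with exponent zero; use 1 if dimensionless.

kg⁻¹·m⁻²·s⁵·A²·mol⁻¹

F = kg⁻¹·m⁻²·s⁴·A².
kat = s⁻¹·mol.
So kat⁻¹ = s·mol⁻¹.
Combining: F·kat⁻¹ = (kg⁻¹·m⁻²·s⁴·A²) · (s·mol⁻¹) = kg⁻¹·m⁻²·s⁵·A²·mol⁻¹.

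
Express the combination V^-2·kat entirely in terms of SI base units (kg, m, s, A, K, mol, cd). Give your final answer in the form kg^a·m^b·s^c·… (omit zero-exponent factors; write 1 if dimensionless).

V = kg·m²·s⁻³·A⁻¹.
So V⁻² = kg⁻²·m⁻⁴·s⁶·A².
kat = s⁻¹·mol.
Combining: V⁻²·kat = (kg⁻²·m⁻⁴·s⁶·A²) · (s⁻¹·mol) = kg⁻²·m⁻⁴·s⁵·A²·mol.

kg⁻²·m⁻⁴·s⁵·A²·mol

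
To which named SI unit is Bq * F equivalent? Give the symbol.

S

Bq = 1/s = s⁻¹ (activity is decays per second).
F = C/V (capacitance = charge per voltage),
    = A·s/(kg·m²·s⁻³·A⁻¹) (substituting C and V),
    = kg⁻¹·m⁻²·s⁴·A².
Combining: Bq·F = s⁻¹ · (kg⁻¹·m⁻²·s⁴·A²) = kg⁻¹·m⁻²·s³·A².
kg⁻¹·m⁻²·s³·A² is the base-SI form of the siemens.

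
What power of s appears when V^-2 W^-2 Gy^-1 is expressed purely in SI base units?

V = W/A (potential = power per current),
    = kg·m²·s⁻³·A⁻¹.
So V⁻² = kg⁻²·m⁻⁴·s⁶·A².
W = J/s (power = energy per time),
    = kg·m²·s⁻³.
So W⁻² = kg⁻²·m⁻⁴·s⁶.
Gy = J/kg (absorbed dose = energy per mass),
    = m²·s⁻².
So Gy⁻¹ = m⁻²·s².
Combining: V⁻²·W⁻²·Gy⁻¹ = (kg⁻²·m⁻⁴·s⁶·A²) · (kg⁻²·m⁻⁴·s⁶) · (m⁻²·s²) = kg⁻⁴·m⁻¹⁰·s¹⁴·A².
The exponent of s is 14.

14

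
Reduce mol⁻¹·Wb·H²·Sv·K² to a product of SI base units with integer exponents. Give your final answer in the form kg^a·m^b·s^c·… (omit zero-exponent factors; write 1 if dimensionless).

Wb = V·s (flux: a volt is a weber per second),
    = kg·m²·s⁻²·A⁻¹.
H = Wb/A (inductance = flux per current),
    = kg·m²·s⁻²·A⁻².
So H² = kg²·m⁴·s⁻⁴·A⁻⁴.
Sv = J/kg (equivalent dose = energy per mass),
    = m²·s⁻².
Combining: mol⁻¹·Wb·H²·Sv·K² = mol⁻¹ · (kg·m²·s⁻²·A⁻¹) · (kg²·m⁴·s⁻⁴·A⁻⁴) · (m²·s⁻²) · K² = kg³·m⁸·s⁻⁸·A⁻⁵·K²·mol⁻¹.

kg³·m⁸·s⁻⁸·A⁻⁵·K²·mol⁻¹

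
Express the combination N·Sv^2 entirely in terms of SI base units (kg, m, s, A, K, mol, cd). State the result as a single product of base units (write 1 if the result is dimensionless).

kg·m⁵·s⁻⁶

N = kg·m/s² = kg·m·s⁻² (force = mass × acceleration).
Sv = J/kg (equivalent dose = energy per mass),
    = m²·s⁻².
So Sv² = m⁴·s⁻⁴.
Combining: N·Sv² = (kg·m·s⁻²) · (m⁴·s⁻⁴) = kg·m⁵·s⁻⁶.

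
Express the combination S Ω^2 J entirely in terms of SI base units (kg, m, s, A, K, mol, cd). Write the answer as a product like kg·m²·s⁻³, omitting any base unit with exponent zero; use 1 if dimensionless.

S = 1/Ω (conductance is reciprocal resistance),
    = kg⁻¹·m⁻²·s³·A².
Ω = V/A (resistance = voltage per current),
    = kg·m²·s⁻³·A⁻².
So Ω² = kg²·m⁴·s⁻⁶·A⁻⁴.
J = N·m (work = force × distance),
    = kg·m²·s⁻².
Combining: S·Ω²·J = (kg⁻¹·m⁻²·s³·A²) · (kg²·m⁴·s⁻⁶·A⁻⁴) · (kg·m²·s⁻²) = kg²·m⁴·s⁻⁵·A⁻².

kg²·m⁴·s⁻⁵·A⁻²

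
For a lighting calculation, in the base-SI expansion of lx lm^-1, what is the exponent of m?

-2

lx = m⁻²·cd.
lm = cd.
So lm⁻¹ = cd⁻¹.
Combining: lx·lm⁻¹ = (m⁻²·cd) · cd⁻¹ = m⁻².
The exponent of m is -2.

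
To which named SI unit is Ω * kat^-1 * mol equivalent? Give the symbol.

Ω = kg·m²·s⁻³·A⁻².
kat = s⁻¹·mol.
So kat⁻¹ = s·mol⁻¹.
Combining: Ω·kat⁻¹·mol = (kg·m²·s⁻³·A⁻²) · (s·mol⁻¹) · mol = kg·m²·s⁻²·A⁻².
kg·m²·s⁻²·A⁻² is the base-SI form of the henry.

H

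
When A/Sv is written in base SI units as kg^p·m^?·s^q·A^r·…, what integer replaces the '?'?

Sv = m²·s⁻².
So Sv⁻¹ = m⁻²·s².
Combining: Sv⁻¹·A = (m⁻²·s²) · A = m⁻²·s²·A.
The exponent of m is -2.

-2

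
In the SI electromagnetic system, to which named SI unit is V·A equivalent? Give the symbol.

W

V = W/A (potential = power per current),
    = kg·m²·s⁻³·A⁻¹.
Combining: V·A = (kg·m²·s⁻³·A⁻¹) · A = kg·m²·s⁻³.
kg·m²·s⁻³ is the base-SI form of the watt.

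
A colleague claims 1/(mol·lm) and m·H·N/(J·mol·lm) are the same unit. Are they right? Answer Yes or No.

No

Left side:
  lm = cd·sr = cd (luminous flux; sr is dimensionless).
  So lm⁻¹ = cd⁻¹.
  Combining: mol⁻¹·lm⁻¹ = mol⁻¹ · cd⁻¹ = mol⁻¹·cd⁻¹.
Right side:
  J = N·m (work = force × distance),
      = kg·m²·s⁻².
  So J⁻¹ = kg⁻¹·m⁻²·s².
  H = Wb/A (inductance = flux per current),
      = kg·m²·s⁻²·A⁻².
  lm = cd·sr = cd (luminous flux; sr is dimensionless).
  So lm⁻¹ = cd⁻¹.
  N = kg·m/s² = kg·m·s⁻² (force = mass × acceleration).
  Combining: J⁻¹·m·mol⁻¹·H·lm⁻¹·N = (kg⁻¹·m⁻²·s²) · m · mol⁻¹ · (kg·m²·s⁻²·A⁻²) · cd⁻¹ · (kg·m·s⁻²) = kg·m²·s⁻²·A⁻²·mol⁻¹·cd⁻¹.
Left is mol⁻¹·cd⁻¹; right is kg·m²·s⁻²·A⁻²·mol⁻¹·cd⁻¹ — different.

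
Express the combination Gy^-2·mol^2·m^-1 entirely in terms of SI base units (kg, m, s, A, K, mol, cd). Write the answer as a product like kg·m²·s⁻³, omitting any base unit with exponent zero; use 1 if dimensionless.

Gy = m²·s⁻².
So Gy⁻² = m⁻⁴·s⁴.
Combining: Gy⁻²·mol²·m⁻¹ = (m⁻⁴·s⁴) · mol² · m⁻¹ = m⁻⁵·s⁴·mol².

m⁻⁵·s⁴·mol²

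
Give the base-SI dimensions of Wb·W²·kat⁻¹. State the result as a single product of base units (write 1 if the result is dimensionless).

Wb = V·s (flux: a volt is a weber per second),
    = kg·m²·s⁻²·A⁻¹.
W = J/s (power = energy per time),
    = kg·m²·s⁻³.
So W² = kg²·m⁴·s⁻⁶.
kat = mol/s = s⁻¹·mol (catalytic activity).
So kat⁻¹ = s·mol⁻¹.
Combining: Wb·W²·kat⁻¹ = (kg·m²·s⁻²·A⁻¹) · (kg²·m⁴·s⁻⁶) · (s·mol⁻¹) = kg³·m⁶·s⁻⁷·A⁻¹·mol⁻¹.

kg³·m⁶·s⁻⁷·A⁻¹·mol⁻¹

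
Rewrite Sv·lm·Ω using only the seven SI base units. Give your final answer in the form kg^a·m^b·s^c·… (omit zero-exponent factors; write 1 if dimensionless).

Sv = J/kg (equivalent dose = energy per mass),
    = m²·s⁻².
lm = cd·sr = cd (luminous flux; sr is dimensionless).
Ω = V/A (resistance = voltage per current),
    = kg·m²·s⁻³·A⁻².
Combining: Sv·lm·Ω = (m²·s⁻²) · cd · (kg·m²·s⁻³·A⁻²) = kg·m⁴·s⁻⁵·A⁻²·cd.

kg·m⁴·s⁻⁵·A⁻²·cd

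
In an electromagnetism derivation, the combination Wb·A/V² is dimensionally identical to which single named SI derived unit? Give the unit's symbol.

V = W/A (potential = power per current),
    = kg·m²·s⁻³·A⁻¹.
So V⁻² = kg⁻²·m⁻⁴·s⁶·A².
Wb = V·s (flux: a volt is a weber per second),
    = kg·m²·s⁻²·A⁻¹.
Combining: V⁻²·Wb·A = (kg⁻²·m⁻⁴·s⁶·A²) · (kg·m²·s⁻²·A⁻¹) · A = kg⁻¹·m⁻²·s⁴·A².
kg⁻¹·m⁻²·s⁴·A² is the base-SI form of the farad.

F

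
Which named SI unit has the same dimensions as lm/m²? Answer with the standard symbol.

lx

lm = cd·sr = cd (luminous flux; sr is dimensionless).
Combining: lm·m⁻² = cd · m⁻² = m⁻²·cd.
m⁻²·cd is the base-SI form of the lux.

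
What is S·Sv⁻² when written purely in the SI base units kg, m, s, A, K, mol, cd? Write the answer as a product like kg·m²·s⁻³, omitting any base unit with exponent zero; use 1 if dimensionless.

kg⁻¹·m⁻⁶·s⁷·A²

S = kg⁻¹·m⁻²·s³·A².
Sv = m²·s⁻².
So Sv⁻² = m⁻⁴·s⁴.
Combining: S·Sv⁻² = (kg⁻¹·m⁻²·s³·A²) · (m⁻⁴·s⁴) = kg⁻¹·m⁻⁶·s⁷·A².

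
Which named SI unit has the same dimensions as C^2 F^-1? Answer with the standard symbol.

J

C = A·s = s·A (charge = current × time).
So C² = s²·A².
F = C/V (capacitance = charge per voltage),
    = A·s/(kg·m²·s⁻³·A⁻¹) (substituting C and V),
    = kg⁻¹·m⁻²·s⁴·A².
So F⁻¹ = kg·m²·s⁻⁴·A⁻².
Combining: C²·F⁻¹ = (s²·A²) · (kg·m²·s⁻⁴·A⁻²) = kg·m²·s⁻².
kg·m²·s⁻² is the base-SI form of the joule.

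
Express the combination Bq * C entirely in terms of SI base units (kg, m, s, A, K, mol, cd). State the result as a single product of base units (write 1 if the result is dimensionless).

A

Bq = s⁻¹.
C = s·A.
Combining: Bq·C = s⁻¹ · (s·A) = A.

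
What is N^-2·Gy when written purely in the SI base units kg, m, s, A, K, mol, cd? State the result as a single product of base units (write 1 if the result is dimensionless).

kg⁻²·s²

N = kg·m/s² = kg·m·s⁻² (force = mass × acceleration).
So N⁻² = kg⁻²·m⁻²·s⁴.
Gy = J/kg (absorbed dose = energy per mass),
    = m²·s⁻².
Combining: N⁻²·Gy = (kg⁻²·m⁻²·s⁴) · (m²·s⁻²) = kg⁻²·s².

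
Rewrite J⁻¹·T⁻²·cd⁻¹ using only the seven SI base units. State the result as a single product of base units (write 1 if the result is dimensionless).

kg⁻³·m⁻²·s⁶·A²·cd⁻¹

J = N·m (work = force × distance),
    = kg·m²·s⁻².
So J⁻¹ = kg⁻¹·m⁻²·s².
T = Wb/m² (flux density = flux per area),
    = kg·s⁻²·A⁻¹.
So T⁻² = kg⁻²·s⁴·A².
Combining: J⁻¹·T⁻²·cd⁻¹ = (kg⁻¹·m⁻²·s²) · (kg⁻²·s⁴·A²) · cd⁻¹ = kg⁻³·m⁻²·s⁶·A²·cd⁻¹.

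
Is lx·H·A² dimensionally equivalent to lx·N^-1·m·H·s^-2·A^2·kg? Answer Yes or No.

Left side:
  lx = lm/m² (illuminance = luminous flux per area),
      = m⁻²·cd.
  H = Wb/A (inductance = flux per current),
      = kg·m²·s⁻²·A⁻².
  Combining: lx·H·A² = (m⁻²·cd) · (kg·m²·s⁻²·A⁻²) · A² = kg·s⁻²·cd.
Right side:
  lx = lm/m² (illuminance = luminous flux per area),
      = m⁻²·cd.
  N = kg·m/s² = kg·m·s⁻² (force = mass × acceleration).
  So N⁻¹ = kg⁻¹·m⁻¹·s².
  H = Wb/A (inductance = flux per current),
      = kg·m²·s⁻²·A⁻².
  Combining: lx·N⁻¹·m·H·s⁻²·A²·kg = (m⁻²·cd) · (kg⁻¹·m⁻¹·s²) · m · (kg·m²·s⁻²·A⁻²) · s⁻² · A² · kg = kg·s⁻²·cd.
Both reduce to kg·s⁻²·cd.

Yes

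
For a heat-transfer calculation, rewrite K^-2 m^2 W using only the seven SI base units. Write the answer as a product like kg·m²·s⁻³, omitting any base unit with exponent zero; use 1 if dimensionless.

W = J/s (power = energy per time),
    = kg·m²·s⁻³.
Combining: K⁻²·m²·W = K⁻² · m² · (kg·m²·s⁻³) = kg·m⁴·s⁻³·K⁻².

kg·m⁴·s⁻³·K⁻²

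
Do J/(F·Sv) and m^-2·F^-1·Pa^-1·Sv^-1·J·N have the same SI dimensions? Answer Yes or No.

Yes

Left side:
  J = kg·m²·s⁻².
  F = kg⁻¹·m⁻²·s⁴·A².
  So F⁻¹ = kg·m²·s⁻⁴·A⁻².
  Sv = m²·s⁻².
  So Sv⁻¹ = m⁻²·s².
  Combining: J·F⁻¹·Sv⁻¹ = (kg·m²·s⁻²) · (kg·m²·s⁻⁴·A⁻²) · (m⁻²·s²) = kg²·m²·s⁻⁴·A⁻².
Right side:
  F = kg⁻¹·m⁻²·s⁴·A².
  So F⁻¹ = kg·m²·s⁻⁴·A⁻².
  Pa = kg·m⁻¹·s⁻².
  So Pa⁻¹ = kg⁻¹·m·s².
  Sv = m²·s⁻².
  So Sv⁻¹ = m⁻²·s².
  J = kg·m²·s⁻².
  N = kg·m·s⁻².
  Combining: m⁻²·F⁻¹·Pa⁻¹·Sv⁻¹·J·N = m⁻² · (kg·m²·s⁻⁴·A⁻²) · (kg⁻¹·m·s²) · (m⁻²·s²) · (kg·m²·s⁻²) · (kg·m·s⁻²) = kg²·m²·s⁻⁴·A⁻².
Both reduce to kg²·m²·s⁻⁴·A⁻².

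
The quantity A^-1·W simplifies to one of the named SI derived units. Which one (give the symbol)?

W = kg·m²·s⁻³.
Combining: A⁻¹·W = A⁻¹ · (kg·m²·s⁻³) = kg·m²·s⁻³·A⁻¹.
kg·m²·s⁻³·A⁻¹ is the base-SI form of the volt.

V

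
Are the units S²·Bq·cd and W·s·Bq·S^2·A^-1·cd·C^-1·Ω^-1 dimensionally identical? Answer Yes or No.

Yes

Left side:
  S = 1/Ω (conductance is reciprocal resistance),
      = kg⁻¹·m⁻²·s³·A².
  So S² = kg⁻²·m⁻⁴·s⁶·A⁴.
  Bq = 1/s = s⁻¹ (activity is decays per second).
  Combining: S²·Bq·cd = (kg⁻²·m⁻⁴·s⁶·A⁴) · s⁻¹ · cd = kg⁻²·m⁻⁴·s⁵·A⁴·cd.
Right side:
  W = kg·m²·s⁻³.
  Bq = s⁻¹.
  S = kg⁻¹·m⁻²·s³·A².
  So S² = kg⁻²·m⁻⁴·s⁶·A⁴.
  C = s·A.
  So C⁻¹ = s⁻¹·A⁻¹.
  Ω = kg·m²·s⁻³·A⁻².
  So Ω⁻¹ = kg⁻¹·m⁻²·s³·A².
  Combining: W·s·Bq·S²·A⁻¹·cd·C⁻¹·Ω⁻¹ = (kg·m²·s⁻³) · s · s⁻¹ · (kg⁻²·m⁻⁴·s⁶·A⁴) · A⁻¹ · cd · (s⁻¹·A⁻¹) · (kg⁻¹·m⁻²·s³·A²) = kg⁻²·m⁻⁴·s⁵·A⁴·cd.
Both reduce to kg⁻²·m⁻⁴·s⁵·A⁴·cd.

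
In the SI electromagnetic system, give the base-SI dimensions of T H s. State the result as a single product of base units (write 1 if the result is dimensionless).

T = Wb/m² (flux density = flux per area),
    = kg·s⁻²·A⁻¹.
H = Wb/A (inductance = flux per current),
    = kg·m²·s⁻²·A⁻².
Combining: T·H·s = (kg·s⁻²·A⁻¹) · (kg·m²·s⁻²·A⁻²) · s = kg²·m²·s⁻³·A⁻³.

kg²·m²·s⁻³·A⁻³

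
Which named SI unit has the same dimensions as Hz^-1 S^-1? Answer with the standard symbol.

H

Hz = s⁻¹.
So Hz⁻¹ = s.
S = kg⁻¹·m⁻²·s³·A².
So S⁻¹ = kg·m²·s⁻³·A⁻².
Combining: Hz⁻¹·S⁻¹ = s · (kg·m²·s⁻³·A⁻²) = kg·m²·s⁻²·A⁻².
kg·m²·s⁻²·A⁻² is the base-SI form of the henry.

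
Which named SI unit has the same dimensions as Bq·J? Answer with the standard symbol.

W

Bq = s⁻¹.
J = kg·m²·s⁻².
Combining: Bq·J = s⁻¹ · (kg·m²·s⁻²) = kg·m²·s⁻³.
kg·m²·s⁻³ is the base-SI form of the watt.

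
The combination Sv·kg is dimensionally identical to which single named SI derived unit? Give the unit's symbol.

J

Sv = m²·s⁻².
Combining: Sv·kg = (m²·s⁻²) · kg = kg·m²·s⁻².
kg·m²·s⁻² is the base-SI form of the joule.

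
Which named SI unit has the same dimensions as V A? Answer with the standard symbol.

W

V = W/A (potential = power per current),
    = kg·m²·s⁻³·A⁻¹.
Combining: V·A = (kg·m²·s⁻³·A⁻¹) · A = kg·m²·s⁻³.
kg·m²·s⁻³ is the base-SI form of the watt.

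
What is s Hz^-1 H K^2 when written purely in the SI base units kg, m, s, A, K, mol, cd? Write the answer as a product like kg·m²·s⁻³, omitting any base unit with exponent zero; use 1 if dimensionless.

kg·m²·A⁻²·K²

Hz = s⁻¹.
So Hz⁻¹ = s.
H = kg·m²·s⁻²·A⁻².
Combining: s·Hz⁻¹·H·K² = s · s · (kg·m²·s⁻²·A⁻²) · K² = kg·m²·A⁻²·K².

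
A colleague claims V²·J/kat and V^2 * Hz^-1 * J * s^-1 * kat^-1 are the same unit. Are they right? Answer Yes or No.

Left side:
  V = W/A (potential = power per current),
      = kg·m²·s⁻³·A⁻¹.
  So V² = kg²·m⁴·s⁻⁶·A⁻².
  kat = mol/s = s⁻¹·mol (catalytic activity).
  So kat⁻¹ = s·mol⁻¹.
  J = N·m (work = force × distance),
      = kg·m²·s⁻².
  Combining: V²·kat⁻¹·J = (kg²·m⁴·s⁻⁶·A⁻²) · (s·mol⁻¹) · (kg·m²·s⁻²) = kg³·m⁶·s⁻⁷·A⁻²·mol⁻¹.
Right side:
  V = W/A (potential = power per current),
      = kg·m²·s⁻³·A⁻¹.
  So V² = kg²·m⁴·s⁻⁶·A⁻².
  Hz = 1/s = s⁻¹ (frequency is cycles per second).
  So Hz⁻¹ = s.
  J = N·m (work = force × distance),
      = kg·m²·s⁻².
  kat = mol/s = s⁻¹·mol (catalytic activity).
  So kat⁻¹ = s·mol⁻¹.
  Combining: V²·Hz⁻¹·J·s⁻¹·kat⁻¹ = (kg²·m⁴·s⁻⁶·A⁻²) · s · (kg·m²·s⁻²) · s⁻¹ · (s·mol⁻¹) = kg³·m⁶·s⁻⁷·A⁻²·mol⁻¹.
Both reduce to kg³·m⁶·s⁻⁷·A⁻²·mol⁻¹.

Yes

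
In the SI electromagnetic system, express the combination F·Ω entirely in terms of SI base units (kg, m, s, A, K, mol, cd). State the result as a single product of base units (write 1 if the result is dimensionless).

F = kg⁻¹·m⁻²·s⁴·A².
Ω = kg·m²·s⁻³·A⁻².
Combining: F·Ω = (kg⁻¹·m⁻²·s⁴·A²) · (kg·m²·s⁻³·A⁻²) = s.

s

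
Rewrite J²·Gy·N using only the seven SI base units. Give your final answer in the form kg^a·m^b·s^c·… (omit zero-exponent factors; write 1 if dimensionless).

J = N·m (work = force × distance),
    = kg·m²·s⁻².
So J² = kg²·m⁴·s⁻⁴.
Gy = J/kg (absorbed dose = energy per mass),
    = m²·s⁻².
N = kg·m/s² = kg·m·s⁻² (force = mass × acceleration).
Combining: J²·Gy·N = (kg²·m⁴·s⁻⁴) · (m²·s⁻²) · (kg·m·s⁻²) = kg³·m⁷·s⁻⁸.

kg³·m⁷·s⁻⁸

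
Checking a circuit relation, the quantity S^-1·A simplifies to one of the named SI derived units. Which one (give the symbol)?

S = kg⁻¹·m⁻²·s³·A².
So S⁻¹ = kg·m²·s⁻³·A⁻².
Combining: S⁻¹·A = (kg·m²·s⁻³·A⁻²) · A = kg·m²·s⁻³·A⁻¹.
kg·m²·s⁻³·A⁻¹ is the base-SI form of the volt.

V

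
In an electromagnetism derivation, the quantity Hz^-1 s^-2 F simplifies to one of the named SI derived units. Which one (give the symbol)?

Hz = 1/s = s⁻¹ (frequency is cycles per second).
So Hz⁻¹ = s.
F = C/V (capacitance = charge per voltage),
    = A·s/(kg·m²·s⁻³·A⁻¹) (substituting C and V),
    = kg⁻¹·m⁻²·s⁴·A².
Combining: Hz⁻¹·s⁻²·F = s · s⁻² · (kg⁻¹·m⁻²·s⁴·A²) = kg⁻¹·m⁻²·s³·A².
kg⁻¹·m⁻²·s³·A² is the base-SI form of the siemens.

S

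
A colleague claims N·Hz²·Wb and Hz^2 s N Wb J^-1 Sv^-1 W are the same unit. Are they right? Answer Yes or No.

No

Left side:
  N = kg·m·s⁻².
  Hz = s⁻¹.
  So Hz² = s⁻².
  Wb = kg·m²·s⁻²·A⁻¹.
  Combining: N·Hz²·Wb = (kg·m·s⁻²) · s⁻² · (kg·m²·s⁻²·A⁻¹) = kg²·m³·s⁻⁶·A⁻¹.
Right side:
  Hz = 1/s = s⁻¹ (frequency is cycles per second).
  So Hz² = s⁻².
  N = kg·m/s² = kg·m·s⁻² (force = mass × acceleration).
  Wb = V·s (flux: a volt is a weber per second),
      = kg·m²·s⁻²·A⁻¹.
  J = N·m (work = force × distance),
      = kg·m²·s⁻².
  So J⁻¹ = kg⁻¹·m⁻²·s².
  Sv = J/kg (equivalent dose = energy per mass),
      = m²·s⁻².
  So Sv⁻¹ = m⁻²·s².
  W = J/s (power = energy per time),
      = kg·m²·s⁻³.
  Combining: Hz²·s·N·Wb·J⁻¹·Sv⁻¹·W = s⁻² · s · (kg·m·s⁻²) · (kg·m²·s⁻²·A⁻¹) · (kg⁻¹·m⁻²·s²) · (m⁻²·s²) · (kg·m²·s⁻³) = kg²·m·s⁻⁴·A⁻¹.
Left is kg²·m³·s⁻⁶·A⁻¹; right is kg²·m·s⁻⁴·A⁻¹ — different.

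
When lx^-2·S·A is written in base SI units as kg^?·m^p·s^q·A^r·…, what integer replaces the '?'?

-1

lx = m⁻²·cd.
So lx⁻² = m⁴·cd⁻².
S = kg⁻¹·m⁻²·s³·A².
Combining: lx⁻²·S·A = (m⁴·cd⁻²) · (kg⁻¹·m⁻²·s³·A²) · A = kg⁻¹·m²·s³·A³·cd⁻².
The exponent of kg is -1.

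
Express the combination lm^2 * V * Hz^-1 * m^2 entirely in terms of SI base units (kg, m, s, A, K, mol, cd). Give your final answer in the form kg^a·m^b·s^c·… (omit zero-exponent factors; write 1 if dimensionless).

kg·m⁴·s⁻²·A⁻¹·cd²

lm = cd.
So lm² = cd².
V = kg·m²·s⁻³·A⁻¹.
Hz = s⁻¹.
So Hz⁻¹ = s.
Combining: lm²·V·Hz⁻¹·m² = cd² · (kg·m²·s⁻³·A⁻¹) · s · m² = kg·m⁴·s⁻²·A⁻¹·cd².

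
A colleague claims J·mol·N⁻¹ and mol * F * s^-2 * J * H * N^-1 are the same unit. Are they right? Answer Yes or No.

Left side:
  J = kg·m²·s⁻².
  N = kg·m·s⁻².
  So N⁻¹ = kg⁻¹·m⁻¹·s².
  Combining: J·mol·N⁻¹ = (kg·m²·s⁻²) · mol · (kg⁻¹·m⁻¹·s²) = m·mol.
Right side:
  F = C/V (capacitance = charge per voltage),
      = A·s/(kg·m²·s⁻³·A⁻¹) (substituting C and V),
      = kg⁻¹·m⁻²·s⁴·A².
  J = N·m (work = force × distance),
      = kg·m²·s⁻².
  H = Wb/A (inductance = flux per current),
      = kg·m²·s⁻²·A⁻².
  N = kg·m/s² = kg·m·s⁻² (force = mass × acceleration).
  So N⁻¹ = kg⁻¹·m⁻¹·s².
  Combining: mol·F·s⁻²·J·H·N⁻¹ = mol · (kg⁻¹·m⁻²·s⁴·A²) · s⁻² · (kg·m²·s⁻²) · (kg·m²·s⁻²·A⁻²) · (kg⁻¹·m⁻¹·s²) = m·mol.
Both reduce to m·mol.

Yes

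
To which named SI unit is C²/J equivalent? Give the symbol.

F

J = kg·m²·s⁻².
So J⁻¹ = kg⁻¹·m⁻²·s².
C = s·A.
So C² = s²·A².
Combining: J⁻¹·C² = (kg⁻¹·m⁻²·s²) · (s²·A²) = kg⁻¹·m⁻²·s⁴·A².
kg⁻¹·m⁻²·s⁴·A² is the base-SI form of the farad.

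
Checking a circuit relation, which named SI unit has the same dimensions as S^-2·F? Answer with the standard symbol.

H

S = 1/Ω (conductance is reciprocal resistance),
    = kg⁻¹·m⁻²·s³·A².
So S⁻² = kg²·m⁴·s⁻⁶·A⁻⁴.
F = C/V (capacitance = charge per voltage),
    = A·s/(kg·m²·s⁻³·A⁻¹) (substituting C and V),
    = kg⁻¹·m⁻²·s⁴·A².
Combining: S⁻²·F = (kg²·m⁴·s⁻⁶·A⁻⁴) · (kg⁻¹·m⁻²·s⁴·A²) = kg·m²·s⁻²·A⁻².
kg·m²·s⁻²·A⁻² is the base-SI form of the henry.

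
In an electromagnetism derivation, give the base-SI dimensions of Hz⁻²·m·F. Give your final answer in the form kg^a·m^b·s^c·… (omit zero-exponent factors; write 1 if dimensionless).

Hz = 1/s = s⁻¹ (frequency is cycles per second).
So Hz⁻² = s².
F = C/V (capacitance = charge per voltage),
    = A·s/(kg·m²·s⁻³·A⁻¹) (substituting C and V),
    = kg⁻¹·m⁻²·s⁴·A².
Combining: Hz⁻²·m·F = s² · m · (kg⁻¹·m⁻²·s⁴·A²) = kg⁻¹·m⁻¹·s⁶·A².

kg⁻¹·m⁻¹·s⁶·A²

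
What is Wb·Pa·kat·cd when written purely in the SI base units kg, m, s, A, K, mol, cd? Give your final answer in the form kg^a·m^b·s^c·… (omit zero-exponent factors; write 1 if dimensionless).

Wb = V·s (flux: a volt is a weber per second),
    = kg·m²·s⁻²·A⁻¹.
Pa = N/m² (pressure = force per area),
    = kg·m⁻¹·s⁻².
kat = mol/s = s⁻¹·mol (catalytic activity).
Combining: Wb·Pa·kat·cd = (kg·m²·s⁻²·A⁻¹) · (kg·m⁻¹·s⁻²) · (s⁻¹·mol) · cd = kg²·m·s⁻⁵·A⁻¹·mol·cd.

kg²·m·s⁻⁵·A⁻¹·mol·cd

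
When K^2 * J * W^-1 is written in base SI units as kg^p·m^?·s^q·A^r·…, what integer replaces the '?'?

J = kg·m²·s⁻².
W = kg·m²·s⁻³.
So W⁻¹ = kg⁻¹·m⁻²·s³.
Combining: K²·J·W⁻¹ = K² · (kg·m²·s⁻²) · (kg⁻¹·m⁻²·s³) = s·K².
The exponent of m is 0.

0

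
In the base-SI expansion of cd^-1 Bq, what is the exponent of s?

-1

Bq = 1/s = s⁻¹ (activity is decays per second).
Combining: cd⁻¹·Bq = cd⁻¹ · s⁻¹ = s⁻¹·cd⁻¹.
The exponent of s is -1.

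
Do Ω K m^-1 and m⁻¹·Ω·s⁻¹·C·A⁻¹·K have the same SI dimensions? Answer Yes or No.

Yes

Left side:
  Ω = V/A (resistance = voltage per current),
      = kg·m²·s⁻³·A⁻².
  Combining: Ω·K·m⁻¹ = (kg·m²·s⁻³·A⁻²) · K · m⁻¹ = kg·m·s⁻³·A⁻²·K.
Right side:
  Ω = V/A (resistance = voltage per current),
      = kg·m²·s⁻³·A⁻².
  C = A·s = s·A (charge = current × time).
  Combining: m⁻¹·Ω·s⁻¹·C·A⁻¹·K = m⁻¹ · (kg·m²·s⁻³·A⁻²) · s⁻¹ · (s·A) · A⁻¹ · K = kg·m·s⁻³·A⁻²·K.
Both reduce to kg·m·s⁻³·A⁻²·K.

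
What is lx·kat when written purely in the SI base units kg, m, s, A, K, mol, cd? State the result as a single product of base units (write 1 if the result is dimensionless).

m⁻²·s⁻¹·mol·cd

lx = lm/m² (illuminance = luminous flux per area),
    = m⁻²·cd.
kat = mol/s = s⁻¹·mol (catalytic activity).
Combining: lx·kat = (m⁻²·cd) · (s⁻¹·mol) = m⁻²·s⁻¹·mol·cd.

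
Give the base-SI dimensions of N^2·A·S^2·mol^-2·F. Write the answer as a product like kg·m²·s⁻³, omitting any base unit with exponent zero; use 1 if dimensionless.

kg⁻¹·m⁻⁴·s⁶·A⁷·mol⁻²

N = kg·m/s² = kg·m·s⁻² (force = mass × acceleration).
So N² = kg²·m²·s⁻⁴.
S = 1/Ω (conductance is reciprocal resistance),
    = kg⁻¹·m⁻²·s³·A².
So S² = kg⁻²·m⁻⁴·s⁶·A⁴.
F = C/V (capacitance = charge per voltage),
    = A·s/(kg·m²·s⁻³·A⁻¹) (substituting C and V),
    = kg⁻¹·m⁻²·s⁴·A².
Combining: N²·A·S²·mol⁻²·F = (kg²·m²·s⁻⁴) · A · (kg⁻²·m⁻⁴·s⁶·A⁴) · mol⁻² · (kg⁻¹·m⁻²·s⁴·A²) = kg⁻¹·m⁻⁴·s⁶·A⁷·mol⁻².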